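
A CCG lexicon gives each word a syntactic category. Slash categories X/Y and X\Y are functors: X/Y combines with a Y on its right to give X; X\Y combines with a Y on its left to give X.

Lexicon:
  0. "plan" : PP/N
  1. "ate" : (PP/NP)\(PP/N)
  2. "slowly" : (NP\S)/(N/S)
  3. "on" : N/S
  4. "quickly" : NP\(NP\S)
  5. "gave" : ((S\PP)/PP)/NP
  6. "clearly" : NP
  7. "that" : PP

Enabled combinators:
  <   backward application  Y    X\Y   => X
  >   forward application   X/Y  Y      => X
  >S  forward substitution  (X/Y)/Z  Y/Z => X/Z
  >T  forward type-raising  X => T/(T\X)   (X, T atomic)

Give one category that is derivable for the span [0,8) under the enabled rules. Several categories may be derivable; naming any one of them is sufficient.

[0,8] S   <
  [0,5] PP   >
    [0,2] PP/NP   <
      [0,1] "plan" : PP/N
      [1,2] "ate" : (PP/NP)\(PP/N)
    [2,5] NP   <
      [2,4] NP\S   >
        [2,3] "slowly" : (NP\S)/(N/S)
        [3,4] "on" : N/S
      [4,5] "quickly" : NP\(NP\S)
  [5,8] S\PP   >
    [5,7] (S\PP)/PP   >
      [5,6] "gave" : ((S\PP)/PP)/NP
      [6,7] "clearly" : NP
    [7,8] "that" : PP

S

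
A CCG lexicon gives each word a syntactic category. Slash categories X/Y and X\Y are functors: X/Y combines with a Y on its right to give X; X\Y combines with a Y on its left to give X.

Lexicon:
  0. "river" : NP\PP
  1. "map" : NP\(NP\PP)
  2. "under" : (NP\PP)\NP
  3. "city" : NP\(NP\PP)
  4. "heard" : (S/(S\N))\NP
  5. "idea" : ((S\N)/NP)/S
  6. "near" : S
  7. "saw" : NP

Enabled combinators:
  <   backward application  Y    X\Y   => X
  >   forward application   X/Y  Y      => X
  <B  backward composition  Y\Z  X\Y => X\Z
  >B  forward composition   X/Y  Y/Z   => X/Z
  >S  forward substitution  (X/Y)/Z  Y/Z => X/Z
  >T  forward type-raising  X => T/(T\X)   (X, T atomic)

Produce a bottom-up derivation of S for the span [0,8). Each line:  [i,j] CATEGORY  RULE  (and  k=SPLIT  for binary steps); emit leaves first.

[0,1] NP\PP  lex  "river"
[1,2] NP\(NP\PP)  lex  "map"
[0,2] NP  <  k=1
[2,3] (NP\PP)\NP  lex  "under"
[0,3] NP\PP  <  k=2
[3,4] NP\(NP\PP)  lex  "city"
[0,4] NP  <  k=3
[4,5] (S/(S\N))\NP  lex  "heard"
[0,5] S/(S\N)  <  k=4
[5,6] ((S\N)/NP)/S  lex  "idea"
[6,7] S  lex  "near"
[5,7] (S\N)/NP  >  k=6
[7,8] NP  lex  "saw"
[5,8] S\N  >  k=7
[0,8] S  >  k=5

[0,8] S   >
  [0,5] S/(S\N)   <
    [0,4] NP   <
      [0,3] NP\PP   <
        [0,2] NP   <
          [0,1] "river" : NP\PP
          [1,2] "map" : NP\(NP\PP)
        [2,3] "under" : (NP\PP)\NP
      [3,4] "city" : NP\(NP\PP)
    [4,5] "heard" : (S/(S\N))\NP
  [5,8] S\N   >
    [5,7] (S\N)/NP   >
      [5,6] "idea" : ((S\N)/NP)/S
      [6,7] "near" : S
    [7,8] "saw" : NP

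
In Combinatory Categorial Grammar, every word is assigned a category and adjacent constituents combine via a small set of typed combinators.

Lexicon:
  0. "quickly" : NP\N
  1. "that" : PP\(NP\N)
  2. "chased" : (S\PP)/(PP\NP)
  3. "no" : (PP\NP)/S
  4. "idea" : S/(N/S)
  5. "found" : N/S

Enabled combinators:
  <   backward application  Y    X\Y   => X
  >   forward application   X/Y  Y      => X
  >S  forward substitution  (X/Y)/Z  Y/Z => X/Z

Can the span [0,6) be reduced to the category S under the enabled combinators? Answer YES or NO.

YES

[0,6] S   <
  [0,2] PP   <
    [0,1] "quickly" : NP\N
    [1,2] "that" : PP\(NP\N)
  [2,6] S\PP   >
    [2,3] "chased" : (S\PP)/(PP\NP)
    [3,6] PP\NP   >
      [3,4] "no" : (PP\NP)/S
      [4,6] S   >
        [4,5] "idea" : S/(N/S)
        [5,6] "found" : N/S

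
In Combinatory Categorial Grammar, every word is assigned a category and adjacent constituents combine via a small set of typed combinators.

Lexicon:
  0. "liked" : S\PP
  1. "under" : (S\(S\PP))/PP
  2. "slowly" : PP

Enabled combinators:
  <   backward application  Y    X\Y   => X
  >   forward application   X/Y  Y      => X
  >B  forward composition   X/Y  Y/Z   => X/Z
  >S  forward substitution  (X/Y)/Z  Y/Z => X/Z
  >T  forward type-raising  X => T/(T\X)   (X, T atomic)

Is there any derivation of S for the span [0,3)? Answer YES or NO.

YES

[0,3] S   <
  [0,1] "liked" : S\PP
  [1,3] S\(S\PP)   >
    [1,2] "under" : (S\(S\PP))/PP
    [2,3] "slowly" : PP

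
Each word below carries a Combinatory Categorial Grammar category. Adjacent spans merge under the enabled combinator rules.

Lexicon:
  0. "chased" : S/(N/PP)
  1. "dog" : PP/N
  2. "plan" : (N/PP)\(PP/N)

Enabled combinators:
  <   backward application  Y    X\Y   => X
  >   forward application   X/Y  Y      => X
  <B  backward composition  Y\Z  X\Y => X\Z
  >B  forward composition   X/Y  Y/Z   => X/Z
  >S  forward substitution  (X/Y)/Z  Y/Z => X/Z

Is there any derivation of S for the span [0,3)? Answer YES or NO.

[0,3] S   >
  [0,1] "chased" : S/(N/PP)
  [1,3] N/PP   <
    [1,2] "dog" : PP/N
    [2,3] "plan" : (N/PP)\(PP/N)

YES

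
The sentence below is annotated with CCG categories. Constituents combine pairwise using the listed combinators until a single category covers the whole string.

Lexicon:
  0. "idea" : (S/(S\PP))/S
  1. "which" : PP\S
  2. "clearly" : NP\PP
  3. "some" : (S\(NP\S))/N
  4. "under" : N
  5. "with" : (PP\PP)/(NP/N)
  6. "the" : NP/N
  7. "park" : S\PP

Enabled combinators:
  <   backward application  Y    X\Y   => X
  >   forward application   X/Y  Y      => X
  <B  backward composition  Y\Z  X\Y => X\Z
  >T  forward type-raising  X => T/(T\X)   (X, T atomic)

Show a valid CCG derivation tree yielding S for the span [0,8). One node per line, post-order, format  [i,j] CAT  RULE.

[0,1] (S/(S\PP))/S  lex  "idea"
[1,2] PP\S  lex  "which"
[2,3] NP\PP  lex  "clearly"
[1,3] NP\S  <B  k=2
[3,4] (S\(NP\S))/N  lex  "some"
[4,5] N  lex  "under"
[3,5] S\(NP\S)  >  k=4
[1,5] S  <  k=3
[0,5] S/(S\PP)  >  k=1
[5,6] (PP\PP)/(NP/N)  lex  "with"
[6,7] NP/N  lex  "the"
[5,7] PP\PP  >  k=6
[7,8] S\PP  lex  "park"
[5,8] S\PP  <B  k=7
[0,8] S  >  k=5

[0,8] S   >
  [0,5] S/(S\PP)   >
    [0,1] "idea" : (S/(S\PP))/S
    [1,5] S   <
      [1,3] NP\S   <B
        [1,2] "which" : PP\S
        [2,3] "clearly" : NP\PP
      [3,5] S\(NP\S)   >
        [3,4] "some" : (S\(NP\S))/N
        [4,5] "under" : N
  [5,8] S\PP   <B
    [5,7] PP\PP   >
      [5,6] "with" : (PP\PP)/(NP/N)
      [6,7] "the" : NP/N
    [7,8] "park" : S\PP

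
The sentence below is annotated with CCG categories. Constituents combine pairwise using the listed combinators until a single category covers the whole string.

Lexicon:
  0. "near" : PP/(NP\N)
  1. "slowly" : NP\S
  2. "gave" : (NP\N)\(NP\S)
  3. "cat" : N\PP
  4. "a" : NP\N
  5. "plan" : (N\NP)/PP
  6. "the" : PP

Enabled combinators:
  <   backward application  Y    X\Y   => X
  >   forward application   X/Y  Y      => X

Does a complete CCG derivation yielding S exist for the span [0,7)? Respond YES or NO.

PP/(NP\N) NP\S (NP\N)\(NP\S) N\PP NP\N (N\NP)/PP PP
CKY chart[0,7] = {N}; S ∉ chart

NO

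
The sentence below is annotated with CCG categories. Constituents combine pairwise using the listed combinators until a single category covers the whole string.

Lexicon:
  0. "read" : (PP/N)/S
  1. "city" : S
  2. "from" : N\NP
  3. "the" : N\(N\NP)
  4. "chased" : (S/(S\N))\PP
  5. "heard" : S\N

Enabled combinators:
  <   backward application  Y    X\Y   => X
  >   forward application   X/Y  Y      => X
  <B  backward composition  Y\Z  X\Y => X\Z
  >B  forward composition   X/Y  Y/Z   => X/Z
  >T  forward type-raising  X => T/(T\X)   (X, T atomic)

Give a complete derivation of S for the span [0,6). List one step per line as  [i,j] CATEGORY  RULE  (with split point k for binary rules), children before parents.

[0,6] S   >
  [0,5] S/(S\N)   <
    [0,4] PP   >
      [0,2] PP/N   >
        [0,1] "read" : (PP/N)/S
        [1,2] "city" : S
      [2,4] N   <
        [2,3] "from" : N\NP
        [3,4] "the" : N\(N\NP)
    [4,5] "chased" : (S/(S\N))\PP
  [5,6] "heard" : S\N

[0,1] (PP/N)/S  lex  "read"
[1,2] S  lex  "city"
[0,2] PP/N  >  k=1
[2,3] N\NP  lex  "from"
[3,4] N\(N\NP)  lex  "the"
[2,4] N  <  k=3
[0,4] PP  >  k=2
[4,5] (S/(S\N))\PP  lex  "chased"
[0,5] S/(S\N)  <  k=4
[5,6] S\N  lex  "heard"
[0,6] S  >  k=5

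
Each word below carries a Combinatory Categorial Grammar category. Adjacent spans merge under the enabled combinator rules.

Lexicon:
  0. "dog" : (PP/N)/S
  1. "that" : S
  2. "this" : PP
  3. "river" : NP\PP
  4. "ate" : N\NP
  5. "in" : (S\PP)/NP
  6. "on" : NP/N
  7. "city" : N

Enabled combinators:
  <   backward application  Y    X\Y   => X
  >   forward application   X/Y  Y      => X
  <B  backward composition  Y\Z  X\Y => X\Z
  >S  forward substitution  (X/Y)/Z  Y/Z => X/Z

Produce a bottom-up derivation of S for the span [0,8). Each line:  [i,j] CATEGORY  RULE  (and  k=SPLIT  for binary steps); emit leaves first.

[0,1] (PP/N)/S  lex  "dog"
[1,2] S  lex  "that"
[0,2] PP/N  >  k=1
[2,3] PP  lex  "this"
[3,4] NP\PP  lex  "river"
[4,5] N\NP  lex  "ate"
[3,5] N\PP  <B  k=4
[2,5] N  <  k=3
[0,5] PP  >  k=2
[5,6] (S\PP)/NP  lex  "in"
[6,7] NP/N  lex  "on"
[7,8] N  lex  "city"
[6,8] NP  >  k=7
[5,8] S\PP  >  k=6
[0,8] S  <  k=5

[0,8] S   <
  [0,5] PP   >
    [0,2] PP/N   >
      [0,1] "dog" : (PP/N)/S
      [1,2] "that" : S
    [2,5] N   <
      [2,3] "this" : PP
      [3,5] N\PP   <B
        [3,4] "river" : NP\PP
        [4,5] "ate" : N\NP
  [5,8] S\PP   >
    [5,6] "in" : (S\PP)/NP
    [6,8] NP   >
      [6,7] "on" : NP/N
      [7,8] "city" : N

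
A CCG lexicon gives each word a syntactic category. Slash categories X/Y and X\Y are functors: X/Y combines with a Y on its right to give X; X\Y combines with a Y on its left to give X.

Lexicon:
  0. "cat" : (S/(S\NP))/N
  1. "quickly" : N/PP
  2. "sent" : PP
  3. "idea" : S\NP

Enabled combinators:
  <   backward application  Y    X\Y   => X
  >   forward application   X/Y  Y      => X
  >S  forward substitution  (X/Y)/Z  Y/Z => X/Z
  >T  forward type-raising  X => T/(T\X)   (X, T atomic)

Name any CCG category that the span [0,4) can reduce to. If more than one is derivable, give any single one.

S

[0,4] S   >
  [0,3] S/(S\NP)   >
    [0,1] "cat" : (S/(S\NP))/N
    [1,3] N   >
      [1,2] "quickly" : N/PP
      [2,3] "sent" : PP
  [3,4] "idea" : S\NP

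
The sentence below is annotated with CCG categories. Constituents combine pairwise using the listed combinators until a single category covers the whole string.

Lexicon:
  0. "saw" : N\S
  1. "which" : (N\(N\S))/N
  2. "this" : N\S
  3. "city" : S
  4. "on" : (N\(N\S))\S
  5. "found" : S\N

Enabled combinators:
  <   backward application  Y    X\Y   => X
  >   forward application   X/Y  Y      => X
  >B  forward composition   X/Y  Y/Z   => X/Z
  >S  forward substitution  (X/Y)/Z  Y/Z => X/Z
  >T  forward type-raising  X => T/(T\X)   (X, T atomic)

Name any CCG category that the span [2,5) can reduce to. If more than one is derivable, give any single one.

[0,6] S   <
  [0,5] N   <
    [0,1] "saw" : N\S
    [1,5] N\(N\S)   >
      [1,2] "which" : (N\(N\S))/N
      [2,5] N   <
        [2,3] "this" : N\S
        [3,5] N\(N\S)   <
          [3,4] "city" : S
          [4,5] "on" : (N\(N\S))\S
  [5,6] "found" : S\N

N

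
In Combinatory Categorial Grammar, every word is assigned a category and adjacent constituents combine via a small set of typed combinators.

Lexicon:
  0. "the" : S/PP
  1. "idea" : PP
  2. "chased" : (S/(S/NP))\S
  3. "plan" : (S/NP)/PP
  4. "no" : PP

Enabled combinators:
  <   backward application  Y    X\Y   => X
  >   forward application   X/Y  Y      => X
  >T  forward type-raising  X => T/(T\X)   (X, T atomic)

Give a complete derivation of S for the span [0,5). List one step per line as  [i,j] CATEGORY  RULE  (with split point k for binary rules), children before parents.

[0,1] S/PP  lex  "the"
[1,2] PP  lex  "idea"
[0,2] S  >  k=1
[2,3] (S/(S/NP))\S  lex  "chased"
[0,3] S/(S/NP)  <  k=2
[3,4] (S/NP)/PP  lex  "plan"
[4,5] PP  lex  "no"
[3,5] S/NP  >  k=4
[0,5] S  >  k=3

[0,5] S   >
  [0,3] S/(S/NP)   <
    [0,2] S   >
      [0,1] "the" : S/PP
      [1,2] "idea" : PP
    [2,3] "chased" : (S/(S/NP))\S
  [3,5] S/NP   >
    [3,4] "plan" : (S/NP)/PP
    [4,5] "no" : PP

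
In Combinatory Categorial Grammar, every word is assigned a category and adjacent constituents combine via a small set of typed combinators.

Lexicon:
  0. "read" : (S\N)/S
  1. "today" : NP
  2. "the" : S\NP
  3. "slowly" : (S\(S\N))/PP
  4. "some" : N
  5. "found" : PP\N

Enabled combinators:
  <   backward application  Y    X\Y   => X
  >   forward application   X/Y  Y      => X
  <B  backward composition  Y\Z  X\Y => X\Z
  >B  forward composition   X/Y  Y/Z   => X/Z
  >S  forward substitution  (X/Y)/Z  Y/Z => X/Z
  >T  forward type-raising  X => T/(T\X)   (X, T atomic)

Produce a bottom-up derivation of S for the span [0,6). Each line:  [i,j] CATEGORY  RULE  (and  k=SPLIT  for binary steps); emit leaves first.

[0,6] S   <
  [0,3] S\N   >
    [0,1] "read" : (S\N)/S
    [1,3] S   >
      [1,2] S/(S\NP)   >T
        [1,2] "today" : NP
      [2,3] "the" : S\NP
  [3,6] S\(S\N)   >
    [3,4] "slowly" : (S\(S\N))/PP
    [4,6] PP   <
      [4,5] "some" : N
      [5,6] "found" : PP\N

[0,1] (S\N)/S  lex  "read"
[1,2] NP  lex  "today"
[1,2] S/(S\NP)  >T
[2,3] S\NP  lex  "the"
[1,3] S  >  k=2
[0,3] S\N  >  k=1
[3,4] (S\(S\N))/PP  lex  "slowly"
[4,5] N  lex  "some"
[5,6] PP\N  lex  "found"
[4,6] PP  <  k=5
[3,6] S\(S\N)  >  k=4
[0,6] S  <  k=3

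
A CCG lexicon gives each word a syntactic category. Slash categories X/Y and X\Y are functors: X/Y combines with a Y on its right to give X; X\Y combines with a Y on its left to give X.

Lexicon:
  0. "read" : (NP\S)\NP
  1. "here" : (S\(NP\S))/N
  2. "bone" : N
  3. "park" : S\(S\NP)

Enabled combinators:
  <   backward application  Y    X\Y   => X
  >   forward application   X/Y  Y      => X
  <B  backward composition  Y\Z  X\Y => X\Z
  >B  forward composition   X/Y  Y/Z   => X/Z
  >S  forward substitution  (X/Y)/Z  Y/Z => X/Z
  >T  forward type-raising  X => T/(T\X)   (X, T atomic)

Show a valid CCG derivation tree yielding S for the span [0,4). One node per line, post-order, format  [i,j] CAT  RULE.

[0,4] S   <
  [0,3] S\NP   <B
    [0,1] "read" : (NP\S)\NP
    [1,3] S\(NP\S)   >
      [1,2] "here" : (S\(NP\S))/N
      [2,3] "bone" : N
  [3,4] "park" : S\(S\NP)

[0,1] (NP\S)\NP  lex  "read"
[1,2] (S\(NP\S))/N  lex  "here"
[2,3] N  lex  "bone"
[1,3] S\(NP\S)  >  k=2
[0,3] S\NP  <B  k=1
[3,4] S\(S\NP)  lex  "park"
[0,4] S  <  k=3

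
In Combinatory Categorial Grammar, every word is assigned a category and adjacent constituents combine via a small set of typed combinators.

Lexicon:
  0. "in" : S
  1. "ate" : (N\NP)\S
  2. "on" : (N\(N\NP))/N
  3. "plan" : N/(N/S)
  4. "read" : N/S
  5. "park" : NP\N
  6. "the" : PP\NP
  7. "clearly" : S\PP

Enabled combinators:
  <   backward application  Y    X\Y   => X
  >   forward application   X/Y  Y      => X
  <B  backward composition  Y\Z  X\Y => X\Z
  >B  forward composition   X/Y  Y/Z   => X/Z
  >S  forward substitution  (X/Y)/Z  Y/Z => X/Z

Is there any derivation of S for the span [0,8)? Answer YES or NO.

YES

[0,8] S   <
  [0,5] N   <
    [0,2] N\NP   <
      [0,1] "in" : S
      [1,2] "ate" : (N\NP)\S
    [2,5] N\(N\NP)   >
      [2,3] "on" : (N\(N\NP))/N
      [3,5] N   >
        [3,4] "plan" : N/(N/S)
        [4,5] "read" : N/S
  [5,8] S\N   <B
    [5,6] "park" : NP\N
    [6,8] S\NP   <B
      [6,7] "the" : PP\NP
      [7,8] "clearly" : S\PP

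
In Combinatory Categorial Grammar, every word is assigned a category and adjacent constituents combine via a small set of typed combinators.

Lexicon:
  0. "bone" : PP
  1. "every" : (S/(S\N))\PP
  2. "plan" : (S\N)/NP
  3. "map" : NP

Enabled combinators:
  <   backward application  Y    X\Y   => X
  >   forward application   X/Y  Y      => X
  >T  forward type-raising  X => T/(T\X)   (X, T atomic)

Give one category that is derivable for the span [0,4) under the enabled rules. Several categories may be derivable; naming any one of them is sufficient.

[0,4] S   >
  [0,2] S/(S\N)   <
    [0,1] "bone" : PP
    [1,2] "every" : (S/(S\N))\PP
  [2,4] S\N   >
    [2,3] "plan" : (S\N)/NP
    [3,4] "map" : NP

S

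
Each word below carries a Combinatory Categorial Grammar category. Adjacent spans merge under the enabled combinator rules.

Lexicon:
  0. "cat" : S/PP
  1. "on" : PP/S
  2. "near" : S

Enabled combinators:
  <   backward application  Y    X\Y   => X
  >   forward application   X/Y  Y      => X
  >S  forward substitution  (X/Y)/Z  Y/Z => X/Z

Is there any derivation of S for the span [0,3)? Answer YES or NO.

YES

[0,3] S   >
  [0,1] "cat" : S/PP
  [1,3] PP   >
    [1,2] "on" : PP/S
    [2,3] "near" : S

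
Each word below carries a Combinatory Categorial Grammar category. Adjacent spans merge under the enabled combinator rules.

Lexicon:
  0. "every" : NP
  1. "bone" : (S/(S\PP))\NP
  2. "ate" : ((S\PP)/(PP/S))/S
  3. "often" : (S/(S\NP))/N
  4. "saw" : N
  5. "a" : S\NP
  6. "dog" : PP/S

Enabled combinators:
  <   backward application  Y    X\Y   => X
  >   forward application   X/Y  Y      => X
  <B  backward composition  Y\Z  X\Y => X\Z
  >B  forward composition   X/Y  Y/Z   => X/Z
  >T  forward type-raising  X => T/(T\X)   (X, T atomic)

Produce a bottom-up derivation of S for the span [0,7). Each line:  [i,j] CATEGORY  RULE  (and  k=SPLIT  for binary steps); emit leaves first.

[0,7] S   >
  [0,2] S/(S\PP)   <
    [0,1] "every" : NP
    [1,2] "bone" : (S/(S\PP))\NP
  [2,7] S\PP   >
    [2,6] (S\PP)/(PP/S)   >
      [2,3] "ate" : ((S\PP)/(PP/S))/S
      [3,6] S   >
        [3,5] S/(S\NP)   >
          [3,4] "often" : (S/(S\NP))/N
          [4,5] "saw" : N
        [5,6] "a" : S\NP
    [6,7] "dog" : PP/S

[0,1] NP  lex  "every"
[1,2] (S/(S\PP))\NP  lex  "bone"
[0,2] S/(S\PP)  <  k=1
[2,3] ((S\PP)/(PP/S))/S  lex  "ate"
[3,4] (S/(S\NP))/N  lex  "often"
[4,5] N  lex  "saw"
[3,5] S/(S\NP)  >  k=4
[5,6] S\NP  lex  "a"
[3,6] S  >  k=5
[2,6] (S\PP)/(PP/S)  >  k=3
[6,7] PP/S  lex  "dog"
[2,7] S\PP  >  k=6
[0,7] S  >  k=2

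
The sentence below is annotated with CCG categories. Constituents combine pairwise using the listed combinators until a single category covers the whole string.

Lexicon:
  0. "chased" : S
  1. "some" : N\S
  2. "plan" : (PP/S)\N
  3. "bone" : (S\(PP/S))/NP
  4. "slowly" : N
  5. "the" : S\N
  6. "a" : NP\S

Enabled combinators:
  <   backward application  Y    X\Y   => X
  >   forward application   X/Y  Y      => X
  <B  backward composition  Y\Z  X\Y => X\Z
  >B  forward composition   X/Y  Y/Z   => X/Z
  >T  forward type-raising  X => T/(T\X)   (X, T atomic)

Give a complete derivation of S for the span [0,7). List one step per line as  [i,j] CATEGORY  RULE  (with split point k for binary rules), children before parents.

[0,1] S  lex  "chased"
[0,1] N/(N\S)  >T
[1,2] N\S  lex  "some"
[0,2] N  >  k=1
[2,3] (PP/S)\N  lex  "plan"
[0,3] PP/S  <  k=2
[3,4] (S\(PP/S))/NP  lex  "bone"
[4,5] N  lex  "slowly"
[5,6] S\N  lex  "the"
[6,7] NP\S  lex  "a"
[5,7] NP\N  <B  k=6
[4,7] NP  <  k=5
[3,7] S\(PP/S)  >  k=4
[0,7] S  <  k=3

[0,7] S   <
  [0,3] PP/S   <
    [0,2] N   >
      [0,1] N/(N\S)   >T
        [0,1] "chased" : S
      [1,2] "some" : N\S
    [2,3] "plan" : (PP/S)\N
  [3,7] S\(PP/S)   >
    [3,4] "bone" : (S\(PP/S))/NP
    [4,7] NP   <
      [4,5] "slowly" : N
      [5,7] NP\N   <B
        [5,6] "the" : S\N
        [6,7] "a" : NP\S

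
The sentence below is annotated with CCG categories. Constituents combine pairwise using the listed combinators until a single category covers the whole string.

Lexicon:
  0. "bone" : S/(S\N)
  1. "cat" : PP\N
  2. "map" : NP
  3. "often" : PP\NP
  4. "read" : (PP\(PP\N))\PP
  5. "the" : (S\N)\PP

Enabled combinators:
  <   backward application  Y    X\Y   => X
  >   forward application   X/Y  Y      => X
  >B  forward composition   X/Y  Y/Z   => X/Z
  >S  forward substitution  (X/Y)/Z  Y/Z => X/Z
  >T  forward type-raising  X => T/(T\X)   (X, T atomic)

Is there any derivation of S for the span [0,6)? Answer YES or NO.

YES

[0,6] S   >
  [0,1] "bone" : S/(S\N)
  [1,6] S\N   <
    [1,5] PP   <
      [1,2] "cat" : PP\N
      [2,5] PP\(PP\N)   <
        [2,4] PP   <
          [2,3] "map" : NP
          [3,4] "often" : PP\NP
        [4,5] "read" : (PP\(PP\N))\PP
    [5,6] "the" : (S\N)\PP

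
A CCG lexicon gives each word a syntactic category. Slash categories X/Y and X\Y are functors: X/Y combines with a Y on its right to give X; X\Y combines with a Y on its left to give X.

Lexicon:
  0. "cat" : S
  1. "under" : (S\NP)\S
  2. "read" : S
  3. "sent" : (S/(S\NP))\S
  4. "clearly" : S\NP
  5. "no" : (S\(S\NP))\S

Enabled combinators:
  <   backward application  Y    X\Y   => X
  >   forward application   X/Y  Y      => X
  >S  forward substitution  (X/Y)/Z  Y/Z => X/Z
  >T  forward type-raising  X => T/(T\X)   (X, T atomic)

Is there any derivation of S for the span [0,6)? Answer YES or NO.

YES

[0,6] S   <
  [0,2] S\NP   <
    [0,1] "cat" : S
    [1,2] "under" : (S\NP)\S
  [2,6] S\(S\NP)   <
    [2,5] S   >
      [2,4] S/(S\NP)   <
        [2,3] "read" : S
        [3,4] "sent" : (S/(S\NP))\S
      [4,5] "clearly" : S\NP
    [5,6] "no" : (S\(S\NP))\S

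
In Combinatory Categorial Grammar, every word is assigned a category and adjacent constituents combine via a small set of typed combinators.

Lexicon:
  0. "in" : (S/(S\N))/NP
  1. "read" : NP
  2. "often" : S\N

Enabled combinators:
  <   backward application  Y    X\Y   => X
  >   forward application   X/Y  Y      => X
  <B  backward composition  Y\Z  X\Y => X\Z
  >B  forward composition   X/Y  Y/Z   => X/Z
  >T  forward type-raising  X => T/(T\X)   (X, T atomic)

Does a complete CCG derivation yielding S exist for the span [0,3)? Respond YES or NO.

[0,3] S   >
  [0,2] S/(S\N)   >
    [0,1] "in" : (S/(S\N))/NP
    [1,2] "read" : NP
  [2,3] "often" : S\N

YES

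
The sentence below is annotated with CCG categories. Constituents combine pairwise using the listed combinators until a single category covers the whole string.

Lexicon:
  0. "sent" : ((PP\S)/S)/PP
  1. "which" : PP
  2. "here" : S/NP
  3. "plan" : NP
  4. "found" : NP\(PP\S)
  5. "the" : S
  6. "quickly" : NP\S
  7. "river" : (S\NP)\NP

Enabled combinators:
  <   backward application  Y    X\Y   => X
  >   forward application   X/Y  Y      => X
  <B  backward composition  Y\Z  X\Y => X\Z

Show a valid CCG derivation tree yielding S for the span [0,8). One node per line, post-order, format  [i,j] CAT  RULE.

[0,8] S   <
  [0,5] NP   <
    [0,4] PP\S   >
      [0,2] (PP\S)/S   >
        [0,1] "sent" : ((PP\S)/S)/PP
        [1,2] "which" : PP
      [2,4] S   >
        [2,3] "here" : S/NP
        [3,4] "plan" : NP
    [4,5] "found" : NP\(PP\S)
  [5,8] S\NP   <
    [5,7] NP   <
      [5,6] "the" : S
      [6,7] "quickly" : NP\S
    [7,8] "river" : (S\NP)\NP

[0,1] ((PP\S)/S)/PP  lex  "sent"
[1,2] PP  lex  "which"
[0,2] (PP\S)/S  >  k=1
[2,3] S/NP  lex  "here"
[3,4] NP  lex  "plan"
[2,4] S  >  k=3
[0,4] PP\S  >  k=2
[4,5] NP\(PP\S)  lex  "found"
[0,5] NP  <  k=4
[5,6] S  lex  "the"
[6,7] NP\S  lex  "quickly"
[5,7] NP  <  k=6
[7,8] (S\NP)\NP  lex  "river"
[5,8] S\NP  <  k=7
[0,8] S  <  k=5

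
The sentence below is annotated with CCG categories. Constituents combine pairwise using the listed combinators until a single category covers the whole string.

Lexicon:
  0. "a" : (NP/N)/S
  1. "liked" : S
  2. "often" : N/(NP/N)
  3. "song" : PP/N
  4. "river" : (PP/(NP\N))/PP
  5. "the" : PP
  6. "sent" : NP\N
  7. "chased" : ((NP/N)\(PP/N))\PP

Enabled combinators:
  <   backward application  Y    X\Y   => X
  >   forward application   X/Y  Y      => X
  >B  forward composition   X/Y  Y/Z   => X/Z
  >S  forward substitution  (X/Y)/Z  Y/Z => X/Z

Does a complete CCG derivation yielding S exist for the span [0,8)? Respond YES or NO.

(NP/N)/S S N/(NP/N) PP/N (PP/(NP\N))/PP PP NP\N ((NP/N)\(PP/N))\PP
CKY chart[0,8] = {NP}; S ∉ chart

NO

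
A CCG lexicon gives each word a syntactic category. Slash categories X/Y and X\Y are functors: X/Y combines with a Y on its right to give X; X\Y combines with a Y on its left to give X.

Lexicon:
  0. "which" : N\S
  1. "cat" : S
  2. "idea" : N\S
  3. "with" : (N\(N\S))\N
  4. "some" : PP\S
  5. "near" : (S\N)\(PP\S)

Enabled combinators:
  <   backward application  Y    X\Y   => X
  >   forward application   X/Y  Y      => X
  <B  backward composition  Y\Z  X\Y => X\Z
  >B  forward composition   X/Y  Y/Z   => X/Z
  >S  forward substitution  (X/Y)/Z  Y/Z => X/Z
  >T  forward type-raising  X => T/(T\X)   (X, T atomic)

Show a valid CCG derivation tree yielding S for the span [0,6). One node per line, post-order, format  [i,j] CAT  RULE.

[0,1] N\S  lex  "which"
[1,2] S  lex  "cat"
[1,2] N/(N\S)  >T
[2,3] N\S  lex  "idea"
[1,3] N  >  k=2
[3,4] (N\(N\S))\N  lex  "with"
[1,4] N\(N\S)  <  k=3
[0,4] N  <  k=1
[4,5] PP\S  lex  "some"
[5,6] (S\N)\(PP\S)  lex  "near"
[4,6] S\N  <  k=5
[0,6] S  <  k=4

[0,6] S   <
  [0,4] N   <
    [0,1] "which" : N\S
    [1,4] N\(N\S)   <
      [1,3] N   >
        [1,2] N/(N\S)   >T
          [1,2] "cat" : S
        [2,3] "idea" : N\S
      [3,4] "with" : (N\(N\S))\N
  [4,6] S\N   <
    [4,5] "some" : PP\S
    [5,6] "near" : (S\N)\(PP\S)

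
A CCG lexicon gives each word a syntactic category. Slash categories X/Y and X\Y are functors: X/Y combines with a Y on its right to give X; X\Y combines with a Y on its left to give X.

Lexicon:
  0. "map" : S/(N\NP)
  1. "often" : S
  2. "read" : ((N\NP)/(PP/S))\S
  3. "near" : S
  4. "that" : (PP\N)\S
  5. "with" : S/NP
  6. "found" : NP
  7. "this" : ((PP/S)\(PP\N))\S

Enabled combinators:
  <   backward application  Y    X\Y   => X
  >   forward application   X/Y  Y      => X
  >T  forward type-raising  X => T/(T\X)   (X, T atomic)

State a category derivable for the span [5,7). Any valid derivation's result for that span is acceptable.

[0,8] S   >
  [0,1] "map" : S/(N\NP)
  [1,8] N\NP   >
    [1,3] (N\NP)/(PP/S)   <
      [1,2] "often" : S
      [2,3] "read" : ((N\NP)/(PP/S))\S
    [3,8] PP/S   <
      [3,5] PP\N   <
        [3,4] "near" : S
        [4,5] "that" : (PP\N)\S
      [5,8] (PP/S)\(PP\N)   <
        [5,7] S   >
          [5,6] "with" : S/NP
          [6,7] "found" : NP
        [7,8] "this" : ((PP/S)\(PP\N))\S

S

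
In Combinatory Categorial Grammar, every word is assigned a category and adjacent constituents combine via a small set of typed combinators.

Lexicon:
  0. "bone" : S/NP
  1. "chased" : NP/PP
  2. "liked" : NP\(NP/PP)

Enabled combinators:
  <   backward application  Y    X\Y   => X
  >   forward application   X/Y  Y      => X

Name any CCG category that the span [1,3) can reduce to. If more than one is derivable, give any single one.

NP

[0,3] S   >
  [0,1] "bone" : S/NP
  [1,3] NP   <
    [1,2] "chased" : NP/PP
    [2,3] "liked" : NP\(NP/PP)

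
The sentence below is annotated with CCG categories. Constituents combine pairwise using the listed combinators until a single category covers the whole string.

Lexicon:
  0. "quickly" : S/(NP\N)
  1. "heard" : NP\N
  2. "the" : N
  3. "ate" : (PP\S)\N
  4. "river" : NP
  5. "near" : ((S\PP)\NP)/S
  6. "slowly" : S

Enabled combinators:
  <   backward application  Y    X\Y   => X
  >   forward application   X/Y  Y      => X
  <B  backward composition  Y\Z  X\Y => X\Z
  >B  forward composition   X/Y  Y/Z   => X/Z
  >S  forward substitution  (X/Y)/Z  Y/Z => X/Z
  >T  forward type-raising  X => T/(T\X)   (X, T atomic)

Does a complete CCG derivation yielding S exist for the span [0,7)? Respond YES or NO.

[0,7] S   <
  [0,4] PP   <
    [0,2] S   >
      [0,1] "quickly" : S/(NP\N)
      [1,2] "heard" : NP\N
    [2,4] PP\S   <
      [2,3] "the" : N
      [3,4] "ate" : (PP\S)\N
  [4,7] S\PP   <
    [4,5] "river" : NP
    [5,7] (S\PP)\NP   >
      [5,6] "near" : ((S\PP)\NP)/S
      [6,7] "slowly" : S

YES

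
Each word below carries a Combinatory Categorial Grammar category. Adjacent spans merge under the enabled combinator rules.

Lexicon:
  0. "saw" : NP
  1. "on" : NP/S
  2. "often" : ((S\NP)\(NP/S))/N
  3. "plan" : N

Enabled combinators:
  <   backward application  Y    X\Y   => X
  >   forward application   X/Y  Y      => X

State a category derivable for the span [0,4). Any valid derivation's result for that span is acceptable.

[0,4] S   <
  [0,1] "saw" : NP
  [1,4] S\NP   <
    [1,2] "on" : NP/S
    [2,4] (S\NP)\(NP/S)   >
      [2,3] "often" : ((S\NP)\(NP/S))/N
      [3,4] "plan" : N

S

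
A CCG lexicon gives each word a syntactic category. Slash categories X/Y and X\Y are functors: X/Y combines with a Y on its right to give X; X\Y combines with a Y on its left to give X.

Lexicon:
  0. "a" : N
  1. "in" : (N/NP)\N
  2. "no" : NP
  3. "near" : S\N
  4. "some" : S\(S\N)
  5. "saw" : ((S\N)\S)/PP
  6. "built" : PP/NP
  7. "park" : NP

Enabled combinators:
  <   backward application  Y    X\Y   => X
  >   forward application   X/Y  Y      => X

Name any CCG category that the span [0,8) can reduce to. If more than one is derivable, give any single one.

S

[0,8] S   <
  [0,3] N   >
    [0,2] N/NP   <
      [0,1] "a" : N
      [1,2] "in" : (N/NP)\N
    [2,3] "no" : NP
  [3,8] S\N   <
    [3,5] S   <
      [3,4] "near" : S\N
      [4,5] "some" : S\(S\N)
    [5,8] (S\N)\S   >
      [5,6] "saw" : ((S\N)\S)/PP
      [6,8] PP   >
        [6,7] "built" : PP/NP
        [7,8] "park" : NP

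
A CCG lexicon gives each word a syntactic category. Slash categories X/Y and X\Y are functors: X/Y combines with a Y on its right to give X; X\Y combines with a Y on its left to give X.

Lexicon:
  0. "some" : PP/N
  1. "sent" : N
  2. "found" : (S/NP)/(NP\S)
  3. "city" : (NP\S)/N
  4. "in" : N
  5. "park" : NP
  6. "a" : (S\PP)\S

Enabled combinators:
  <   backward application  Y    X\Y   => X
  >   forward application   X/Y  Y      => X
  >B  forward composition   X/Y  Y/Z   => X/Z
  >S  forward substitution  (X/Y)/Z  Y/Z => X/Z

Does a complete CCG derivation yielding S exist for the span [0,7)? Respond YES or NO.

YES

[0,7] S   <
  [0,2] PP   >
    [0,1] "some" : PP/N
    [1,2] "sent" : N
  [2,7] S\PP   <
    [2,6] S   >
      [2,5] S/NP   >
        [2,3] "found" : (S/NP)/(NP\S)
        [3,5] NP\S   >
          [3,4] "city" : (NP\S)/N
          [4,5] "in" : N
      [5,6] "park" : NP
    [6,7] "a" : (S\PP)\S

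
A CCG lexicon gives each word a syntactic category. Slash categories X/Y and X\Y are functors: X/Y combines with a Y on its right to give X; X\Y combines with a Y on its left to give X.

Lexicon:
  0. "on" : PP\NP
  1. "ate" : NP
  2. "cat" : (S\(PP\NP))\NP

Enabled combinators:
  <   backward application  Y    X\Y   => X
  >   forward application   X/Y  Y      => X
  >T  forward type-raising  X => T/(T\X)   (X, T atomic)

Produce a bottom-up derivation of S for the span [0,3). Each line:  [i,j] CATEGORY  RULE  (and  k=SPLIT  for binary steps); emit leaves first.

[0,1] PP\NP  lex  "on"
[1,2] NP  lex  "ate"
[2,3] (S\(PP\NP))\NP  lex  "cat"
[1,3] S\(PP\NP)  <  k=2
[0,3] S  <  k=1

[0,3] S   <
  [0,1] "on" : PP\NP
  [1,3] S\(PP\NP)   <
    [1,2] "ate" : NP
    [2,3] "cat" : (S\(PP\NP))\NP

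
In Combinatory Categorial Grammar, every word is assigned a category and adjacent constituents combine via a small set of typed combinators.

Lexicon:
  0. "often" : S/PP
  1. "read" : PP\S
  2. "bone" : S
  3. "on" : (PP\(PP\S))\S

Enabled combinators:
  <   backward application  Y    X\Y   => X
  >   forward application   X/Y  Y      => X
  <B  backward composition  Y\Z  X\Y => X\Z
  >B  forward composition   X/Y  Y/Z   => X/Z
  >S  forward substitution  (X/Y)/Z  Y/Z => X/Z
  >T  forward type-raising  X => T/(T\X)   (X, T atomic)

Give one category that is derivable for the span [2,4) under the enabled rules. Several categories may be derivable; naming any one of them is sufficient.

PP\(PP\S)

[0,4] S   >
  [0,1] "often" : S/PP
  [1,4] PP   <
    [1,2] "read" : PP\S
    [2,4] PP\(PP\S)   <
      [2,3] "bone" : S
      [3,4] "on" : (PP\(PP\S))\S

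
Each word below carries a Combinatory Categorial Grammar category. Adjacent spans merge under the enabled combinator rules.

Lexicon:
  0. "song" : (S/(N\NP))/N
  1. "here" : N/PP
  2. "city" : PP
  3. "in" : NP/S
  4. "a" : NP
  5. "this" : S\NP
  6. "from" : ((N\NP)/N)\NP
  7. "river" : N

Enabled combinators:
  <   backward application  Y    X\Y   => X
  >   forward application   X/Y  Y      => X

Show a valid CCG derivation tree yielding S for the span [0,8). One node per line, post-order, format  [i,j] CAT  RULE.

[0,8] S   >
  [0,3] S/(N\NP)   >
    [0,1] "song" : (S/(N\NP))/N
    [1,3] N   >
      [1,2] "here" : N/PP
      [2,3] "city" : PP
  [3,8] N\NP   >
    [3,7] (N\NP)/N   <
      [3,6] NP   >
        [3,4] "in" : NP/S
        [4,6] S   <
          [4,5] "a" : NP
          [5,6] "this" : S\NP
      [6,7] "from" : ((N\NP)/N)\NP
    [7,8] "river" : N

[0,1] (S/(N\NP))/N  lex  "song"
[1,2] N/PP  lex  "here"
[2,3] PP  lex  "city"
[1,3] N  >  k=2
[0,3] S/(N\NP)  >  k=1
[3,4] NP/S  lex  "in"
[4,5] NP  lex  "a"
[5,6] S\NP  lex  "this"
[4,6] S  <  k=5
[3,6] NP  >  k=4
[6,7] ((N\NP)/N)\NP  lex  "from"
[3,7] (N\NP)/N  <  k=6
[7,8] N  lex  "river"
[3,8] N\NP  >  k=7
[0,8] S  >  k=3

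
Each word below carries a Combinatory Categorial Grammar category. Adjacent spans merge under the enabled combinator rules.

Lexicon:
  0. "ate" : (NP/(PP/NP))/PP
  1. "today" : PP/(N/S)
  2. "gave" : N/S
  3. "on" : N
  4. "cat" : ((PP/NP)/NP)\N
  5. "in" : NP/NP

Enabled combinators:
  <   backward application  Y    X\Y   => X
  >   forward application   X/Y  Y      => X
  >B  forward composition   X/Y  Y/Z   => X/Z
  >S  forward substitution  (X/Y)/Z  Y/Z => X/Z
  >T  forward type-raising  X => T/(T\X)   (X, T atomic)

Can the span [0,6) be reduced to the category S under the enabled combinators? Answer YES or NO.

(NP/(PP/NP))/PP PP/(N/S) N/S N ((PP/NP)/NP)\N NP/NP
CKY chart[0,6] = {N/(N\NP), NP, NP/(NP\NP), NP/NP, PP/(PP\NP), S/(S\NP)}; S ∉ chart

NO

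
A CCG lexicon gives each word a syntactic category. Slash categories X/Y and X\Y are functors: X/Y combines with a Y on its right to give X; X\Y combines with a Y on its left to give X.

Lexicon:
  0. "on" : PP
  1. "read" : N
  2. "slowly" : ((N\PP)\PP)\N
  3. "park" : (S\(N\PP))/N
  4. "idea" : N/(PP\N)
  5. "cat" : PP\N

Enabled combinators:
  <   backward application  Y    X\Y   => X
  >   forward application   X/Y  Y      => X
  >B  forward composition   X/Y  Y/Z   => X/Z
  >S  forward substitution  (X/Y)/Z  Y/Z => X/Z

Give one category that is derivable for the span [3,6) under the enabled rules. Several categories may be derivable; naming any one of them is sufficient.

[0,6] S   <
  [0,3] N\PP   <
    [0,1] "on" : PP
    [1,3] (N\PP)\PP   <
      [1,2] "read" : N
      [2,3] "slowly" : ((N\PP)\PP)\N
  [3,6] S\(N\PP)   >
    [3,4] "park" : (S\(N\PP))/N
    [4,6] N   >
      [4,5] "idea" : N/(PP\N)
      [5,6] "cat" : PP\N

S\(N\PP)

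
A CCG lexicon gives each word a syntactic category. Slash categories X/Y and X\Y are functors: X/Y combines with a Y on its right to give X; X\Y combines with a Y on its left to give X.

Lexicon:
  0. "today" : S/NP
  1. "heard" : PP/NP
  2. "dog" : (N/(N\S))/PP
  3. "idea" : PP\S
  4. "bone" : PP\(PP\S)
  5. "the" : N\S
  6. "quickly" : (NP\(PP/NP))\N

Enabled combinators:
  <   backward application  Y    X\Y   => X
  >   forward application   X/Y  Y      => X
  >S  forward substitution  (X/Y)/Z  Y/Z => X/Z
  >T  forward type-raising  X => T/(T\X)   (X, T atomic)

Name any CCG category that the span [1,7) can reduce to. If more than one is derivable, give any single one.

[0,7] S   >
  [0,1] "today" : S/NP
  [1,7] NP   <
    [1,2] "heard" : PP/NP
    [2,7] NP\(PP/NP)   <
      [2,6] N   >
        [2,5] N/(N\S)   >
          [2,3] "dog" : (N/(N\S))/PP
          [3,5] PP   <
            [3,4] "idea" : PP\S
            [4,5] "bone" : PP\(PP\S)
        [5,6] "the" : N\S
      [6,7] "quickly" : (NP\(PP/NP))\N

NP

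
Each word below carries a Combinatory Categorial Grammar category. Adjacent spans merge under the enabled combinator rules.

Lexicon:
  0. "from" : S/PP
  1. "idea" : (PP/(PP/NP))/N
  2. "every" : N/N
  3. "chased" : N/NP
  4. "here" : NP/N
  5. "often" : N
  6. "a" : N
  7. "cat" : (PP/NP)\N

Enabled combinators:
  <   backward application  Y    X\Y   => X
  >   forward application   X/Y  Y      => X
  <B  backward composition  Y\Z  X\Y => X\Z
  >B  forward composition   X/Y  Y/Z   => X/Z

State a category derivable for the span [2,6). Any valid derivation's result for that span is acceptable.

[0,8] S   >
  [0,1] "from" : S/PP
  [1,8] PP   >
    [1,6] PP/(PP/NP)   >
      [1,2] "idea" : (PP/(PP/NP))/N
      [2,6] N   >
        [2,4] N/NP   >B
          [2,3] "every" : N/N
          [3,4] "chased" : N/NP
        [4,6] NP   >
          [4,5] "here" : NP/N
          [5,6] "often" : N
    [6,8] PP/NP   <
      [6,7] "a" : N
      [7,8] "cat" : (PP/NP)\N

N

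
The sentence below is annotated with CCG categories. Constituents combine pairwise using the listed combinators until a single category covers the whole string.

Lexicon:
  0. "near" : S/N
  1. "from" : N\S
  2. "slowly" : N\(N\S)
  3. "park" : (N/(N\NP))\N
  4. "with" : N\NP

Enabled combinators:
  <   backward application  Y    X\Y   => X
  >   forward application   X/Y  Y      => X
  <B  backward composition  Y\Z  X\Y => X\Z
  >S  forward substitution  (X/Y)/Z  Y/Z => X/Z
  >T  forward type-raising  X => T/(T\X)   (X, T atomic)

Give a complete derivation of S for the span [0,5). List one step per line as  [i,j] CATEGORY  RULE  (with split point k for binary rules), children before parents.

[0,1] S/N  lex  "near"
[1,2] N\S  lex  "from"
[2,3] N\(N\S)  lex  "slowly"
[1,3] N  <  k=2
[3,4] (N/(N\NP))\N  lex  "park"
[1,4] N/(N\NP)  <  k=3
[4,5] N\NP  lex  "with"
[1,5] N  >  k=4
[0,5] S  >  k=1

[0,5] S   >
  [0,1] "near" : S/N
  [1,5] N   >
    [1,4] N/(N\NP)   <
      [1,3] N   <
        [1,2] "from" : N\S
        [2,3] "slowly" : N\(N\S)
      [3,4] "park" : (N/(N\NP))\N
    [4,5] "with" : N\NP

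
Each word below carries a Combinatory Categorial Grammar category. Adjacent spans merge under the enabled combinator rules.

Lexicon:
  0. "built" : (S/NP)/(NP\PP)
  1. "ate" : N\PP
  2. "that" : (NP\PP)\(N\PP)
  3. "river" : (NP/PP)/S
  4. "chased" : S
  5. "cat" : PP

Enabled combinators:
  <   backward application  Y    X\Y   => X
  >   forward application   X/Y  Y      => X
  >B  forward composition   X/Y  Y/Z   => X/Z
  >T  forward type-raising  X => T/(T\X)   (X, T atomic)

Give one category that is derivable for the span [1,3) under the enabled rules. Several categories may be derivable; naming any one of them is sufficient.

[0,6] S   >
  [0,3] S/NP   >
    [0,1] "built" : (S/NP)/(NP\PP)
    [1,3] NP\PP   <
      [1,2] "ate" : N\PP
      [2,3] "that" : (NP\PP)\(N\PP)
  [3,6] NP   >
    [3,5] NP/PP   >
      [3,4] "river" : (NP/PP)/S
      [4,5] "chased" : S
    [5,6] "cat" : PP

NP\PP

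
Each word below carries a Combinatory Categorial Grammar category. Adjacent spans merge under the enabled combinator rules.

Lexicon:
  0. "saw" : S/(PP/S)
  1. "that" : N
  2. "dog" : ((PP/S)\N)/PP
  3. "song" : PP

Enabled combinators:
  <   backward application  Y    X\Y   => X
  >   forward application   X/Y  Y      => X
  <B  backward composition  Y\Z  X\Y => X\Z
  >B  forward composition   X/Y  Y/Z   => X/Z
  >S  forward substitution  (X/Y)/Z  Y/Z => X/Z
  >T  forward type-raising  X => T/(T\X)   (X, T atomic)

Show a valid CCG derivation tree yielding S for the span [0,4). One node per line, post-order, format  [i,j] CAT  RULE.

[0,1] S/(PP/S)  lex  "saw"
[1,2] N  lex  "that"
[2,3] ((PP/S)\N)/PP  lex  "dog"
[3,4] PP  lex  "song"
[2,4] (PP/S)\N  >  k=3
[1,4] PP/S  <  k=2
[0,4] S  >  k=1

[0,4] S   >
  [0,1] "saw" : S/(PP/S)
  [1,4] PP/S   <
    [1,2] "that" : N
    [2,4] (PP/S)\N   >
      [2,3] "dog" : ((PP/S)\N)/PP
      [3,4] "song" : PP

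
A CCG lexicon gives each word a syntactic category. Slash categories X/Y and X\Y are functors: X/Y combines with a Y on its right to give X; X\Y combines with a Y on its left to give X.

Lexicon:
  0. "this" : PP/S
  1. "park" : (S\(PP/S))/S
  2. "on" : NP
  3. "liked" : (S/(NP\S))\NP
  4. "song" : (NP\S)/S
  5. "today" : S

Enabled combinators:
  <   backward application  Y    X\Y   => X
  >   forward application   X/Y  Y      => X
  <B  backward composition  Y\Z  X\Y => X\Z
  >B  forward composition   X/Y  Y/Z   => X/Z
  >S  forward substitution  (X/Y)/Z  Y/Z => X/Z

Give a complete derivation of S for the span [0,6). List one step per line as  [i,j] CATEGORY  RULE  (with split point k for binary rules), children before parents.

[0,1] PP/S  lex  "this"
[1,2] (S\(PP/S))/S  lex  "park"
[2,3] NP  lex  "on"
[3,4] (S/(NP\S))\NP  lex  "liked"
[2,4] S/(NP\S)  <  k=3
[4,5] (NP\S)/S  lex  "song"
[5,6] S  lex  "today"
[4,6] NP\S  >  k=5
[2,6] S  >  k=4
[1,6] S\(PP/S)  >  k=2
[0,6] S  <  k=1

[0,6] S   <
  [0,1] "this" : PP/S
  [1,6] S\(PP/S)   >
    [1,2] "park" : (S\(PP/S))/S
    [2,6] S   >
      [2,4] S/(NP\S)   <
        [2,3] "on" : NP
        [3,4] "liked" : (S/(NP\S))\NP
      [4,6] NP\S   >
        [4,5] "song" : (NP\S)/S
        [5,6] "today" : S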